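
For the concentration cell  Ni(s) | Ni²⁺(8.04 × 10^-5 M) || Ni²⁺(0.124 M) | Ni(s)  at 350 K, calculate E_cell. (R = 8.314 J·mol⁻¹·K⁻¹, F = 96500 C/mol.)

Both half-cells are Ni²⁺/Ni, so E°_cell = 0. The concentrated side is the cathode; the cell reaction moves Ni²⁺ from high to low concentration with n = 2.
Q = [Ni²⁺]_dilute/[Ni²⁺]_conc = 8.04 × 10^-5/0.124 = 6.48 × 10^-4.
E = 0 − (RT/nF) ln Q = −((8.314×350)/(2×96500))(-7.341) = 0.1107 V.

0.11 V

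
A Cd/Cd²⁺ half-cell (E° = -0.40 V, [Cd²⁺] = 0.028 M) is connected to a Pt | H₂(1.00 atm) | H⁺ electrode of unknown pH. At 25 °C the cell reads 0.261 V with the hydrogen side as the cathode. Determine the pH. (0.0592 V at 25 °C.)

E°_cell = 0.40 V and n = 2.
log Q = n(E° − E)/0.0592 = 2×(0.40 − 0.261)/0.0592 = 4.696.
With Q = [Cd²⁺]·P(H₂) / [H⁺]^2, solving for [H⁺] gives log[H⁺] = -3.124, so pH = 3.12.

pH = 3.12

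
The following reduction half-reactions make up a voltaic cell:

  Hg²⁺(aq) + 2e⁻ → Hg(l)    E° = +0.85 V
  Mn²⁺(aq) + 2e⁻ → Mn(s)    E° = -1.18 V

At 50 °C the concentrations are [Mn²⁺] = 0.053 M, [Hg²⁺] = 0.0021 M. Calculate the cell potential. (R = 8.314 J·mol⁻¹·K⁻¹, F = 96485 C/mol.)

The Hg²⁺/Hg couple has the higher reduction potential and acts as the cathode, so E°_cell = +0.85 − (-1.18) = 2.03 V.
Balancing electrons gives n = 2; the reaction quotient is Q = [Mn²⁺]/[Hg²⁺] = 25.2.
E = E° − (RT/nF) ln Q = 2.03 − (8.314×323)/(2×96485) × (3.228) = 2.030 − 0.045 = 1.985 V.

1.99 V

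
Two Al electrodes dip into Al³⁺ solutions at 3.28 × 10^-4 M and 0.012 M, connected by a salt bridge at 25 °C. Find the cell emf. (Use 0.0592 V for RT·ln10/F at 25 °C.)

Both half-cells are Al³⁺/Al, so E°_cell = 0. The concentrated side is the cathode; the cell reaction moves Al³⁺ from high to low concentration with n = 3.
Q = [Al³⁺]_dilute/[Al³⁺]_conc = 3.28 × 10^-4/0.012 = 0.0273.
E = 0 − (0.0592/3) log Q = −(0.0592/3)(-1.563) = 0.0308 V.

0.031 V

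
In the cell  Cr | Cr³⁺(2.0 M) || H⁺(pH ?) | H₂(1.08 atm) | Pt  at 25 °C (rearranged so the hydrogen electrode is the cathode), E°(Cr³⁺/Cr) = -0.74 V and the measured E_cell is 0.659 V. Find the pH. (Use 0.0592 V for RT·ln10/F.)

E°_cell = 0.74 V and n = 6.
log Q = n(E° − E)/0.0592 = 6×(0.74 − 0.659)/0.0592 = 8.209.
With Q = [Cr³⁺]^2·P(H₂)^3 / [H⁺]^6, solving for [H⁺] gives log[H⁺] = -1.251, so pH = 1.25.

pH = 1.25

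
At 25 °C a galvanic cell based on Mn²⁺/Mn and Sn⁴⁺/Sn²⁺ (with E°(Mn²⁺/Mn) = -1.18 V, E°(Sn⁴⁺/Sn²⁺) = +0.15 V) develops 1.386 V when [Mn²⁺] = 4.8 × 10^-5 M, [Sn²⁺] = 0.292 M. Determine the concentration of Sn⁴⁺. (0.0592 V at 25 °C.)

0.0011 M

From the Nernst equation, log Q = n(E° − E)/0.0592 = 2(1.33 − 1.386)/0.0592 = -1.892, so Q = 0.0128.
With Q = [Mn²⁺]·[Sn²⁺]/[Sn⁴⁺] and the known concentrations, [Sn⁴⁺] in the denominator gives [Sn⁴⁺] = 0.0011 M.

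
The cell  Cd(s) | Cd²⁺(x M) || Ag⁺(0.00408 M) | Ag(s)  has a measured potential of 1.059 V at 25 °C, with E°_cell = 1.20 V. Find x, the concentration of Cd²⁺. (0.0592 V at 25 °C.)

From the Nernst equation, log Q = n(E° − E)/0.0592 = 2(1.20 − 1.059)/0.0592 = 4.764, so Q = 5.8 × 10^4.
With Q = [Cd²⁺]/[Ag⁺]^2 and the known concentrations, [Cd²⁺] in the numerator gives [Cd²⁺] = 0.97 M.

0.97 M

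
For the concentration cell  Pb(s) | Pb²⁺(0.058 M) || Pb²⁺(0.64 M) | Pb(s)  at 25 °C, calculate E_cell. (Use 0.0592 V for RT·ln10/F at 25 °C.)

Both half-cells are Pb²⁺/Pb, so E°_cell = 0. The concentrated side is the cathode; the cell reaction moves Pb²⁺ from high to low concentration with n = 2.
Q = [Pb²⁺]_dilute/[Pb²⁺]_conc = 0.058/0.64 = 0.0906.
E = 0 − (0.0592/2) log Q = −(0.0592/2)(-1.043) = 0.0309 V.

0.031 V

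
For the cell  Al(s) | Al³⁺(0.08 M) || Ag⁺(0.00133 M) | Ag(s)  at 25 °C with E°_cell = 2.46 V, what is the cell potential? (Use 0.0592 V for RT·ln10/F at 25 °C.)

Balancing electrons gives n = 3; the reaction quotient is Q = [Al³⁺]/[Ag⁺]^3 = 3.4 × 10^7.
At 25 °C, E = E° − (0.0592/n) log Q = 2.46 − (0.0592/3)(7.532) = 2.460 − 0.149 = 2.311 V.

2.31 V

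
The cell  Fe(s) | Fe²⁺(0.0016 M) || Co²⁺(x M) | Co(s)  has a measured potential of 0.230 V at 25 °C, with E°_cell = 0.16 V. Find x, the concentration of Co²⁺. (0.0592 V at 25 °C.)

From the Nernst equation, log Q = n(E° − E)/0.0592 = 2(0.16 − 0.230)/0.0592 = -2.365, so Q = 0.00432.
With Q = [Fe²⁺]/[Co²⁺] and the known concentrations, [Co²⁺] in the denominator gives [Co²⁺] = 0.37 M.

0.37 M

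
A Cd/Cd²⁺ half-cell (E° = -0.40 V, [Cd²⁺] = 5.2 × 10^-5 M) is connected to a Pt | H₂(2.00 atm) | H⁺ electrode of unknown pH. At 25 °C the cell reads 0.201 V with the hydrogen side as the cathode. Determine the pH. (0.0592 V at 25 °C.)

pH = 5.35

E°_cell = 0.40 V and n = 2.
log Q = n(E° − E)/0.0592 = 2×(0.40 − 0.201)/0.0592 = 6.723.
With Q = [Cd²⁺]·P(H₂) / [H⁺]^2, solving for [H⁺] gives log[H⁺] = -5.353, so pH = 5.35.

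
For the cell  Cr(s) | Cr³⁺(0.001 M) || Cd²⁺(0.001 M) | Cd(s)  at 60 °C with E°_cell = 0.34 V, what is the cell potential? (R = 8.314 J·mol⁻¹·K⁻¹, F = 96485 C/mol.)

0.307 V

Balancing electrons gives n = 6; the reaction quotient is Q = [Cr³⁺]^2/[Cd²⁺]^3 = 1000.
E = E° − (RT/nF) ln Q = 0.34 − (8.314×333)/(6×96485) × (6.908) = 0.340 − 0.033 = 0.307 V.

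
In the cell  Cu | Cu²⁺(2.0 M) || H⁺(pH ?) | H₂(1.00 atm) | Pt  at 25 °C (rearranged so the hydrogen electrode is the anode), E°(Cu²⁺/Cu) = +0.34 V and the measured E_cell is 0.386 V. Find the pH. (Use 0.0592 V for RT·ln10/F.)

pH = 0.63

E°_cell = 0.34 V and n = 2.
log Q = n(E° − E)/0.0592 = 2×(0.34 − 0.386)/0.0592 = -1.554.
With Q = [H⁺]^2 / ([Cu²⁺]·P(H₂)), solving for [H⁺] gives log[H⁺] = -0.627, so pH = 0.63.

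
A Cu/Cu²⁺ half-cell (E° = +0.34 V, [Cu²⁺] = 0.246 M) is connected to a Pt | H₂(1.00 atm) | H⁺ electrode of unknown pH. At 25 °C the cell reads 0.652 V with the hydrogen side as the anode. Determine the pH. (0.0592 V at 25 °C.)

pH = 5.57

E°_cell = 0.34 V and n = 2.
log Q = n(E° − E)/0.0592 = 2×(0.34 − 0.652)/0.0592 = -10.541.
With Q = [H⁺]^2 / ([Cu²⁺]·P(H₂)), solving for [H⁺] gives log[H⁺] = -5.575, so pH = 5.57.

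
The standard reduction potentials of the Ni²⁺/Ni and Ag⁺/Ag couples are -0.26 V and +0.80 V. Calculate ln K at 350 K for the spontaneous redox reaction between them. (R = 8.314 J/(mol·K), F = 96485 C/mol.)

ln K = 70.3

E°_cell = +0.80 − (-0.26) = 1.06 V, with n = 2 electrons transferred.
At equilibrium E = 0, so the Nernst equation gives ln K = nFE°/RT = (2)(96485)(1.06)/((8.314)(350)) = 70.29.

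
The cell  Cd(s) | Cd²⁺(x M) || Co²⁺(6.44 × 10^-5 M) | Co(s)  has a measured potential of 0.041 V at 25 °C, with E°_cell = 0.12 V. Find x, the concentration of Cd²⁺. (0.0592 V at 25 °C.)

From the Nernst equation, log Q = n(E° − E)/0.0592 = 2(0.12 − 0.041)/0.0592 = 2.669, so Q = 467.
With Q = [Cd²⁺]/[Co²⁺] and the known concentrations, [Cd²⁺] in the numerator gives [Cd²⁺] = 0.03 M.

0.03 M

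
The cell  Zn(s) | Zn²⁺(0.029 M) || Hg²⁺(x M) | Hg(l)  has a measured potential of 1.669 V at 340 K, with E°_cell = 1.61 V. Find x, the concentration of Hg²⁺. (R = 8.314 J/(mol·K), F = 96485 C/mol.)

From the Nernst equation, ln Q = nF(E° − E)/RT = 2×96485×(1.61 − 1.669)/(8.314×340) = -4.028, so Q = 0.0178.
With Q = [Zn²⁺]/[Hg²⁺] and the known concentrations, [Hg²⁺] in the denominator gives [Hg²⁺] = 1.6 M.

1.6 M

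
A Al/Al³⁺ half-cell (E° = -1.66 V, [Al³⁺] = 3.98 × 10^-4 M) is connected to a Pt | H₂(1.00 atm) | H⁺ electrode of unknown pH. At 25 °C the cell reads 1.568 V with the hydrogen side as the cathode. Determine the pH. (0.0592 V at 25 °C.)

pH = 2.69

E°_cell = 1.66 V and n = 6.
log Q = n(E° − E)/0.0592 = 6×(1.66 − 1.568)/0.0592 = 9.324.
With Q = [Al³⁺]^2·P(H₂)^3 / [H⁺]^6, solving for [H⁺] gives log[H⁺] = -2.687, so pH = 2.69.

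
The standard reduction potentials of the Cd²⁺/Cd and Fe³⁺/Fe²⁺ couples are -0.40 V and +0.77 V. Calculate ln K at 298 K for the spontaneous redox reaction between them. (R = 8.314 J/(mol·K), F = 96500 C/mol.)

ln K = 91.1

E°_cell = +0.77 − (-0.40) = 1.17 V, with n = 2 electrons transferred.
At equilibrium E = 0, so the Nernst equation gives ln K = nFE°/RT = (2)(96500)(1.17)/((8.314)(298)) = 91.14.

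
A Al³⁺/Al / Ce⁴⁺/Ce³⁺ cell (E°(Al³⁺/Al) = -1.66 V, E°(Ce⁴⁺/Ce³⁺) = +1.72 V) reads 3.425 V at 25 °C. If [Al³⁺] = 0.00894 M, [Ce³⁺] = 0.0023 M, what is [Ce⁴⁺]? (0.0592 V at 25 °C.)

0.0027 M

From the Nernst equation, log Q = n(E° − E)/0.0592 = 3(3.38 − 3.425)/0.0592 = -2.280, so Q = 0.00524.
With Q = [Al³⁺]·[Ce³⁺]^3/[Ce⁴⁺]^3 and the known concentrations, [Ce⁴⁺]^3 in the denominator gives [Ce⁴⁺] = 0.0027 M.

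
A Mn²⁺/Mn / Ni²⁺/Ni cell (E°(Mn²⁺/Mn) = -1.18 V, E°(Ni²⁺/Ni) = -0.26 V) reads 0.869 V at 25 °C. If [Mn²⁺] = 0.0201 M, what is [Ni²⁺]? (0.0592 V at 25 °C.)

3.8 × 10^-4 M

From the Nernst equation, log Q = n(E° − E)/0.0592 = 2(0.92 − 0.869)/0.0592 = 1.723, so Q = 52.8.
With Q = [Mn²⁺]/[Ni²⁺] and the known concentrations, [Ni²⁺] in the denominator gives [Ni²⁺] = 3.8 × 10^-4 M.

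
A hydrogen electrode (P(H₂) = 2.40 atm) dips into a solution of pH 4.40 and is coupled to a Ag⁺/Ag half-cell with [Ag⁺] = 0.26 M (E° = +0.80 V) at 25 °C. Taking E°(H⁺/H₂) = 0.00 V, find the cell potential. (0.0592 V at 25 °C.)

1.04 V

The Ag⁺/Ag couple is the cathode, so E°_cell = 0.80 V; n = 2.
[H⁺] = 10^(−4.40) = 4 × 10^-5 M, and Q = [H⁺]^2 / ([Ag⁺]^2·P(H₂)) = 9.77 × 10^-9.
E = E° − (0.0592/2) log Q = 0.80 − (0.0592/2)(-8.010) = 1.037 V.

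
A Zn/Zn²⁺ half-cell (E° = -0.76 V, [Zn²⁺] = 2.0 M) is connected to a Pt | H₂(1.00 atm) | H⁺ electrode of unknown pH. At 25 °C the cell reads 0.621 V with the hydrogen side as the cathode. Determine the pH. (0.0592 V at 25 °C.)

E°_cell = 0.76 V and n = 2.
log Q = n(E° − E)/0.0592 = 2×(0.76 − 0.621)/0.0592 = 4.696.
With Q = [Zn²⁺]·P(H₂) / [H⁺]^2, solving for [H⁺] gives log[H⁺] = -2.197, so pH = 2.20.

pH = 2.20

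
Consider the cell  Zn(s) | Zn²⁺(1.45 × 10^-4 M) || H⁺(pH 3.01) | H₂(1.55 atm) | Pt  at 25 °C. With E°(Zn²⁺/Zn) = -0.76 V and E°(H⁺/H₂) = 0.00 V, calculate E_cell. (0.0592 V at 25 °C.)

0.69 V

The hydrogen couple is the cathode, so E°_cell = 0.76 V; n = 2.
[H⁺] = 10^(−3.01) = 9.8 × 10^-4 M, and Q = [Zn²⁺]·P(H₂) / [H⁺]^2 = 235.
E = E° − (0.0592/2) log Q = 0.76 − (0.0592/2)(2.372) = 0.690 V.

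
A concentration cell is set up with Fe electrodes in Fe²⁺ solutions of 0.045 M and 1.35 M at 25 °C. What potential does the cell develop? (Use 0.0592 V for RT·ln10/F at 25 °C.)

Both half-cells are Fe²⁺/Fe, so E°_cell = 0. The concentrated side is the cathode; the cell reaction moves Fe²⁺ from high to low concentration with n = 2.
Q = [Fe²⁺]_dilute/[Fe²⁺]_conc = 0.045/1.35 = 0.0333.
E = 0 − (0.0592/2) log Q = −(0.0592/2)(-1.477) = 0.0437 V.

0.044 V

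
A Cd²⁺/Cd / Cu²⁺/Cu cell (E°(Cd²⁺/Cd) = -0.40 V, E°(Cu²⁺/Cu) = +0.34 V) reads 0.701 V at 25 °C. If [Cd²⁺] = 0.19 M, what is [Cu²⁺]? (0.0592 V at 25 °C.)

0.0091 M

From the Nernst equation, log Q = n(E° − E)/0.0592 = 2(0.74 − 0.701)/0.0592 = 1.318, so Q = 20.8.
With Q = [Cd²⁺]/[Cu²⁺] and the known concentrations, [Cu²⁺] in the denominator gives [Cu²⁺] = 0.0091 M.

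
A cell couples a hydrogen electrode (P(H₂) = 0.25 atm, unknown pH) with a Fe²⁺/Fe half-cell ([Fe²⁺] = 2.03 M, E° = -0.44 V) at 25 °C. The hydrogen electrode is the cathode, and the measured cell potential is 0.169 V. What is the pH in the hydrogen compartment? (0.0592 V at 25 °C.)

pH = 4.72

E°_cell = 0.44 V and n = 2.
log Q = n(E° − E)/0.0592 = 2×(0.44 − 0.169)/0.0592 = 9.155.
With Q = [Fe²⁺]·P(H₂) / [H⁺]^2, solving for [H⁺] gives log[H⁺] = -4.725, so pH = 4.72.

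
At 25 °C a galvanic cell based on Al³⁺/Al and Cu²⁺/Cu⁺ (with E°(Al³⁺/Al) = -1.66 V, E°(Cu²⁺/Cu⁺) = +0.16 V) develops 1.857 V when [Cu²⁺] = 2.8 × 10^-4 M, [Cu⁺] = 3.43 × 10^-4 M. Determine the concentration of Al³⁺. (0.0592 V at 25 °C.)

From the Nernst equation, log Q = n(E° − E)/0.0592 = 3(1.82 − 1.857)/0.0592 = -1.875, so Q = 0.0133.
With Q = [Al³⁺]·[Cu⁺]^3/[Cu²⁺]^3 and the known concentrations, [Al³⁺] in the numerator gives [Al³⁺] = 0.0073 M.

0.0073 M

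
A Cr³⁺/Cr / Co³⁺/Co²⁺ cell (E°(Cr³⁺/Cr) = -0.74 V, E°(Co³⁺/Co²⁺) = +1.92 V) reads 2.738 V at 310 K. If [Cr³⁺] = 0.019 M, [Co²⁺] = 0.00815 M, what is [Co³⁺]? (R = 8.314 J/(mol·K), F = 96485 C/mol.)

From the Nernst equation, ln Q = nF(E° − E)/RT = 3×96485×(2.66 − 2.738)/(8.314×310) = -8.760, so Q = 1.57 × 10^-4.
With Q = [Cr³⁺]·[Co²⁺]^3/[Co³⁺]^3 and the known concentrations, [Co³⁺]^3 in the denominator gives [Co³⁺] = 0.04 M.

0.04 M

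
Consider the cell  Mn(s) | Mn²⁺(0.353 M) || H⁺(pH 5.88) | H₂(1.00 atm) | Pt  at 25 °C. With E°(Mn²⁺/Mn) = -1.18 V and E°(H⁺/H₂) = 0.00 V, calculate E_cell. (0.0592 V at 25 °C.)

0.85 V

The hydrogen couple is the cathode, so E°_cell = 1.18 V; n = 2.
[H⁺] = 10^(−5.88) = 1.3 × 10^-6 M, and Q = [Mn²⁺]·P(H₂) / [H⁺]^2 = 2.03 × 10^11.
E = E° − (0.0592/2) log Q = 1.18 − (0.0592/2)(11.308) = 0.845 V.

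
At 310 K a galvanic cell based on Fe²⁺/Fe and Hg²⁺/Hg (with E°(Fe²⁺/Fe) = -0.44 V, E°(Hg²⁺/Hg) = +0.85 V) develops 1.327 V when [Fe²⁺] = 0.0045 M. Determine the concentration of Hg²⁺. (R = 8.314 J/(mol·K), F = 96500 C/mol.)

From the Nernst equation, ln Q = nF(E° − E)/RT = 2×96500×(1.29 − 1.327)/(8.314×310) = -2.771, so Q = 0.0626.
With Q = [Fe²⁺]/[Hg²⁺] and the known concentrations, [Hg²⁺] in the denominator gives [Hg²⁺] = 0.072 M.

0.072 M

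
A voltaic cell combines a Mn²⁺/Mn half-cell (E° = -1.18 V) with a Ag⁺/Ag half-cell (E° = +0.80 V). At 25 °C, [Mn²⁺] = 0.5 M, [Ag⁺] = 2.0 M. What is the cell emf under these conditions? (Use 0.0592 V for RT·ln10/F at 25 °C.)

The Ag⁺/Ag couple has the higher reduction potential and acts as the cathode, so E°_cell = +0.80 − (-1.18) = 1.98 V.
Balancing electrons gives n = 2; the reaction quotient is Q = [Mn²⁺]/[Ag⁺]^2 = 0.125.
At 25 °C, E = E° − (0.0592/n) log Q = 1.98 − (0.0592/2)(-0.903) = 1.980 + 0.027 = 2.007 V.

2.01 V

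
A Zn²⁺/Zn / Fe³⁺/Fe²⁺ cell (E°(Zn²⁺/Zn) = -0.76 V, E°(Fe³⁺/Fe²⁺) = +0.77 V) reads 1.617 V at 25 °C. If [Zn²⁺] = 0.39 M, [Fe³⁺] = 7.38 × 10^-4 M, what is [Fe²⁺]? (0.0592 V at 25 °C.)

4 × 10^-5 M

From the Nernst equation, log Q = n(E° − E)/0.0592 = 2(1.53 − 1.617)/0.0592 = -2.939, so Q = 0.00115.
With Q = [Zn²⁺]·[Fe²⁺]^2/[Fe³⁺]^2 and the known concentrations, [Fe²⁺]^2 in the numerator gives [Fe²⁺] = 4 × 10^-5 M.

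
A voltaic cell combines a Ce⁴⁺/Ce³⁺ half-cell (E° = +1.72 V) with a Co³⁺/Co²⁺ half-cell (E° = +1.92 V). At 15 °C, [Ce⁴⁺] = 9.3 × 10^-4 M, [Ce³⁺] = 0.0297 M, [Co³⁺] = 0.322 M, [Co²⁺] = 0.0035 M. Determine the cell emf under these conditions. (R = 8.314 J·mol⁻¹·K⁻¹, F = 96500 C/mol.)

The Co³⁺/Co²⁺ couple has the higher reduction potential and acts as the cathode, so E°_cell = +1.92 − (+1.72) = 0.20 V.
Balancing electrons gives n = 1; the reaction quotient is Q = [Ce⁴⁺]·[Co²⁺]/([Ce³⁺]·[Co³⁺]) = 3.4 × 10^-4.
E = E° − (RT/nF) ln Q = 0.20 − (8.314×288)/(1×96500) × (-7.986) = 0.200 + 0.198 = 0.398 V.

0.398 V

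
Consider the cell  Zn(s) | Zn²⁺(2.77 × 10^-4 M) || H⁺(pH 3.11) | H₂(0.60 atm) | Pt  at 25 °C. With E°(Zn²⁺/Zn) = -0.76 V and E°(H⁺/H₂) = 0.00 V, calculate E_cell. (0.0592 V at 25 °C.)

The hydrogen couple is the cathode, so E°_cell = 0.76 V; n = 2.
[H⁺] = 10^(−3.11) = 7.8 × 10^-4 M, and Q = [Zn²⁺]·P(H₂) / [H⁺]^2 = 276.
E = E° − (0.0592/2) log Q = 0.76 − (0.0592/2)(2.441) = 0.688 V.

0.69 V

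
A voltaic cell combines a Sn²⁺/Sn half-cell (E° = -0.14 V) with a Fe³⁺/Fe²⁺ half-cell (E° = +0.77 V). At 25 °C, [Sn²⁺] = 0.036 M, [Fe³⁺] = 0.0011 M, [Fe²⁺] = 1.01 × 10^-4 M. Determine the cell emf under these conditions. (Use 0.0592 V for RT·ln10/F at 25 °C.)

The Fe³⁺/Fe²⁺ couple has the higher reduction potential and acts as the cathode, so E°_cell = +0.77 − (-0.14) = 0.91 V.
Balancing electrons gives n = 2; the reaction quotient is Q = [Sn²⁺]·[Fe²⁺]^2/[Fe³⁺]^2 = 3.04 × 10^-4.
At 25 °C, E = E° − (0.0592/n) log Q = 0.91 − (0.0592/2)(-3.518) = 0.910 + 0.104 = 1.014 V.

1.01 V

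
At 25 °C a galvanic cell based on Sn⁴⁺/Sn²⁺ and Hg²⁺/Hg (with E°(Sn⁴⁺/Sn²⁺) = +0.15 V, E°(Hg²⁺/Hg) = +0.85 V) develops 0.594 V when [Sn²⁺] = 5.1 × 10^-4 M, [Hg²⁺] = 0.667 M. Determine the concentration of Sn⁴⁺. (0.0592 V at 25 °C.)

From the Nernst equation, log Q = n(E° − E)/0.0592 = 2(0.70 − 0.594)/0.0592 = 3.581, so Q = 3810.
With Q = [Sn⁴⁺]/([Sn²⁺]·[Hg²⁺]) and the known concentrations, [Sn⁴⁺] in the numerator gives [Sn⁴⁺] = 1.3 M.

1.3 M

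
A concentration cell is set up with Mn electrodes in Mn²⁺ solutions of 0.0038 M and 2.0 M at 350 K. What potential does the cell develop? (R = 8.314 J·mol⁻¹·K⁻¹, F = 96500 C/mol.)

Both half-cells are Mn²⁺/Mn, so E°_cell = 0. The concentrated side is the cathode; the cell reaction moves Mn²⁺ from high to low concentration with n = 2.
Q = [Mn²⁺]_dilute/[Mn²⁺]_conc = 0.0038/2.0 = 0.00190.
E = 0 − (RT/nF) ln Q = −((8.314×350)/(2×96500))(-6.266) = 0.0945 V.

0.094 V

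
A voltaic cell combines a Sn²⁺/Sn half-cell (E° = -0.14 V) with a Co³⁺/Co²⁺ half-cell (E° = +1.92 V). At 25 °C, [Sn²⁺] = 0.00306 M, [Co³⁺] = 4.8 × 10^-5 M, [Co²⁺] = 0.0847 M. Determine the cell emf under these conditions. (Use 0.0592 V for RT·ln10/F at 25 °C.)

The Co³⁺/Co²⁺ couple has the higher reduction potential and acts as the cathode, so E°_cell = +1.92 − (-0.14) = 2.06 V.
Balancing electrons gives n = 2; the reaction quotient is Q = [Sn²⁺]·[Co²⁺]^2/[Co³⁺]^2 = 9530.
At 25 °C, E = E° − (0.0592/n) log Q = 2.06 − (0.0592/2)(3.979) = 2.060 − 0.118 = 1.942 V.

1.94 V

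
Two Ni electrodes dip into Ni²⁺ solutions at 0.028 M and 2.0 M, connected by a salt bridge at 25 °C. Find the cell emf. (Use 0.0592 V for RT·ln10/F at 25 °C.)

Both half-cells are Ni²⁺/Ni, so E°_cell = 0. The concentrated side is the cathode; the cell reaction moves Ni²⁺ from high to low concentration with n = 2.
Q = [Ni²⁺]_dilute/[Ni²⁺]_conc = 0.028/2.0 = 0.0140.
E = 0 − (0.0592/2) log Q = −(0.0592/2)(-1.854) = 0.0549 V.

0.055 V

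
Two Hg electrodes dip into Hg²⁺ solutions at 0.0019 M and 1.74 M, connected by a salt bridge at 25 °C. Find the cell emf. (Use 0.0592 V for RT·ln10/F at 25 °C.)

Both half-cells are Hg²⁺/Hg, so E°_cell = 0. The concentrated side is the cathode; the cell reaction moves Hg²⁺ from high to low concentration with n = 2.
Q = [Hg²⁺]_dilute/[Hg²⁺]_conc = 0.0019/1.74 = 0.00109.
E = 0 − (0.0592/2) log Q = −(0.0592/2)(-2.962) = 0.0877 V.

0.088 V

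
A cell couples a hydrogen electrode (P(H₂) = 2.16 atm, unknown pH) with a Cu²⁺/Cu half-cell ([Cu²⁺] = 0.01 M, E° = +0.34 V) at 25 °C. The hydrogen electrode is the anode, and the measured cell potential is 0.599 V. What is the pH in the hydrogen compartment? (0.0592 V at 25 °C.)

E°_cell = 0.34 V and n = 2.
log Q = n(E° − E)/0.0592 = 2×(0.34 − 0.599)/0.0592 = -8.750.
With Q = [H⁺]^2 / ([Cu²⁺]·P(H₂)), solving for [H⁺] gives log[H⁺] = -5.208, so pH = 5.21.

pH = 5.21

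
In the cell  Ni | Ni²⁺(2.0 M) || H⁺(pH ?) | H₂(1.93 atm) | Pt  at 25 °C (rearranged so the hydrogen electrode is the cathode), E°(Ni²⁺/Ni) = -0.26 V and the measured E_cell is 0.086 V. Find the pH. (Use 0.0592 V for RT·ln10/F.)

E°_cell = 0.26 V and n = 2.
log Q = n(E° − E)/0.0592 = 2×(0.26 − 0.086)/0.0592 = 5.878.
With Q = [Ni²⁺]·P(H₂) / [H⁺]^2, solving for [H⁺] gives log[H⁺] = -2.646, so pH = 2.65.

pH = 2.65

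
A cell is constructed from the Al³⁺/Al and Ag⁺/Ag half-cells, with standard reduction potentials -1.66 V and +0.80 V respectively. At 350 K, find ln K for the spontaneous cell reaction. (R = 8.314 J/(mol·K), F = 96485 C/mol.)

E°_cell = +0.80 − (-1.66) = 2.46 V, with n = 3 electrons transferred.
At equilibrium E = 0, so the Nernst equation gives ln K = nFE°/RT = (3)(96485)(2.46)/((8.314)(350)) = 244.70.

ln K = 244.7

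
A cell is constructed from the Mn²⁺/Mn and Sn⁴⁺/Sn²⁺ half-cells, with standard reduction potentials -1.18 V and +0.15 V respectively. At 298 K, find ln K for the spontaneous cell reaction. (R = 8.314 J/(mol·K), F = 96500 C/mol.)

ln K = 103.6

E°_cell = +0.15 − (-1.18) = 1.33 V, with n = 2 electrons transferred.
At equilibrium E = 0, so the Nernst equation gives ln K = nFE°/RT = (2)(96500)(1.33)/((8.314)(298)) = 103.61.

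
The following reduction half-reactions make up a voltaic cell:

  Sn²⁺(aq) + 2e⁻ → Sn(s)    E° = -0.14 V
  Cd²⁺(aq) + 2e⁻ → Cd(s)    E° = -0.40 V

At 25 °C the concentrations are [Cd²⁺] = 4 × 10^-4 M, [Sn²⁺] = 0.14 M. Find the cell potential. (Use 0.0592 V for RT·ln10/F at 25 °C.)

0.335 V

The Sn²⁺/Sn couple has the higher reduction potential and acts as the cathode, so E°_cell = -0.14 − (-0.40) = 0.26 V.
Balancing electrons gives n = 2; the reaction quotient is Q = [Cd²⁺]/[Sn²⁺] = 0.00286.
At 25 °C, E = E° − (0.0592/n) log Q = 0.26 − (0.0592/2)(-2.544) = 0.260 + 0.075 = 0.335 V.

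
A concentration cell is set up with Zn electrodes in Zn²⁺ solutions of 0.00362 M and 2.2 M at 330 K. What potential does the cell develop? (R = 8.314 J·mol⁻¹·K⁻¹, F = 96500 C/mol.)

Both half-cells are Zn²⁺/Zn, so E°_cell = 0. The concentrated side is the cathode; the cell reaction moves Zn²⁺ from high to low concentration with n = 2.
Q = [Zn²⁺]_dilute/[Zn²⁺]_conc = 0.00362/2.2 = 0.00165.
E = 0 − (RT/nF) ln Q = −((8.314×330)/(2×96500))(-6.410) = 0.0911 V.

0.091 V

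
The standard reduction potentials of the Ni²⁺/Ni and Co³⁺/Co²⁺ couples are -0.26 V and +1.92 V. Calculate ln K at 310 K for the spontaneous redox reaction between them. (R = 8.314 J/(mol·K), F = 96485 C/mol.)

E°_cell = +1.92 − (-0.26) = 2.18 V, with n = 2 electrons transferred.
At equilibrium E = 0, so the Nernst equation gives ln K = nFE°/RT = (2)(96485)(2.18)/((8.314)(310)) = 163.22.

ln K = 163.2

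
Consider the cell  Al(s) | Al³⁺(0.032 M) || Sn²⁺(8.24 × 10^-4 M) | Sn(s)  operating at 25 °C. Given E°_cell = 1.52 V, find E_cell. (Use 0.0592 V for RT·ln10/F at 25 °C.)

Balancing electrons gives n = 6; the reaction quotient is Q = [Al³⁺]^2/[Sn²⁺]^3 = 1.83 × 10^6.
At 25 °C, E = E° − (0.0592/n) log Q = 1.52 − (0.0592/6)(6.263) = 1.520 − 0.062 = 1.458 V.

1.46 V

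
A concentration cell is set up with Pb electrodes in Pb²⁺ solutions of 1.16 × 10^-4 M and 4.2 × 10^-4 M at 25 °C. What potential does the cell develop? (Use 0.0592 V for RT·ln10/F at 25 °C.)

Both half-cells are Pb²⁺/Pb, so E°_cell = 0. The concentrated side is the cathode; the cell reaction moves Pb²⁺ from high to low concentration with n = 2.
Q = [Pb²⁺]_dilute/[Pb²⁺]_conc = 1.16 × 10^-4/4.2 × 10^-4 = 0.276.
E = 0 − (0.0592/2) log Q = −(0.0592/2)(-0.559) = 0.0165 V.

0.017 V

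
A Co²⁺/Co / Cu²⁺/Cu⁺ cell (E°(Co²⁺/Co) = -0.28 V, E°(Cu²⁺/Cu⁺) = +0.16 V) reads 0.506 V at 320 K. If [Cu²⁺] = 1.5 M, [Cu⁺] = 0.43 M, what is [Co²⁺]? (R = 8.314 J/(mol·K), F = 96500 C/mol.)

From the Nernst equation, ln Q = nF(E° − E)/RT = 2×96500×(0.44 − 0.506)/(8.314×320) = -4.788, so Q = 0.00833.
With Q = [Co²⁺]·[Cu⁺]^2/[Cu²⁺]^2 and the known concentrations, [Co²⁺] in the numerator gives [Co²⁺] = 0.1 M.

0.1 M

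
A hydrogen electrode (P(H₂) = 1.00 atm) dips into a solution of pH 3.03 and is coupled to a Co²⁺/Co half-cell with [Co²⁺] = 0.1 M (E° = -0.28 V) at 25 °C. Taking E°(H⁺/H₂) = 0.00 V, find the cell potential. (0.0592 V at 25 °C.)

The hydrogen couple is the cathode, so E°_cell = 0.28 V; n = 2.
[H⁺] = 10^(−3.03) = 9.3 × 10^-4 M, and Q = [Co²⁺]·P(H₂) / [H⁺]^2 = 1.15 × 10^5.
E = E° − (0.0592/2) log Q = 0.28 − (0.0592/2)(5.060) = 0.130 V.

0.13 V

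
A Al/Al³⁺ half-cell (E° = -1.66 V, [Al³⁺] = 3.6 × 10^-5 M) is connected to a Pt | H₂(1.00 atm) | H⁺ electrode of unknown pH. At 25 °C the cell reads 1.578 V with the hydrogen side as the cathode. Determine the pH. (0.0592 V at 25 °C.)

E°_cell = 1.66 V and n = 6.
log Q = n(E° − E)/0.0592 = 6×(1.66 − 1.578)/0.0592 = 8.311.
With Q = [Al³⁺]^2·P(H₂)^3 / [H⁺]^6, solving for [H⁺] gives log[H⁺] = -2.866, so pH = 2.87.

pH = 2.87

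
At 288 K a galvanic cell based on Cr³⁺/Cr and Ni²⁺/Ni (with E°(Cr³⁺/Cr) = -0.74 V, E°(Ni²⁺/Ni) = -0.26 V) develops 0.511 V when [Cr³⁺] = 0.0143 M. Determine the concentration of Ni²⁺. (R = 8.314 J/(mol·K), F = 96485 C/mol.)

From the Nernst equation, ln Q = nF(E° − E)/RT = 6×96485×(0.48 − 0.511)/(8.314×288) = -7.495, so Q = 5.56 × 10^-4.
With Q = [Cr³⁺]^2/[Ni²⁺]^3 and the known concentrations, [Ni²⁺]^3 in the denominator gives [Ni²⁺] = 0.72 M.

0.72 M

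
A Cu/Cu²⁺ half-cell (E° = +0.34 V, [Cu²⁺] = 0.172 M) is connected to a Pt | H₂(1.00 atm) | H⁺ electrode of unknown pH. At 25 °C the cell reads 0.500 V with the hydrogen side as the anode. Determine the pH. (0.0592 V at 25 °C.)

E°_cell = 0.34 V and n = 2.
log Q = n(E° − E)/0.0592 = 2×(0.34 − 0.500)/0.0592 = -5.405.
With Q = [H⁺]^2 / ([Cu²⁺]·P(H₂)), solving for [H⁺] gives log[H⁺] = -3.085, so pH = 3.08.

pH = 3.08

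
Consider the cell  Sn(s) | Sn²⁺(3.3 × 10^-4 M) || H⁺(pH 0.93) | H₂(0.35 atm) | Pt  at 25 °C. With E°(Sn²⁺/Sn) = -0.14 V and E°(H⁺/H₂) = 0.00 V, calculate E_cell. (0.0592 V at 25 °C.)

The hydrogen couple is the cathode, so E°_cell = 0.14 V; n = 2.
[H⁺] = 10^(−0.93) = 0.12 M, and Q = [Sn²⁺]·P(H₂) / [H⁺]^2 = 0.00837.
E = E° − (0.0592/2) log Q = 0.14 − (0.0592/2)(-2.077) = 0.201 V.

0.20 V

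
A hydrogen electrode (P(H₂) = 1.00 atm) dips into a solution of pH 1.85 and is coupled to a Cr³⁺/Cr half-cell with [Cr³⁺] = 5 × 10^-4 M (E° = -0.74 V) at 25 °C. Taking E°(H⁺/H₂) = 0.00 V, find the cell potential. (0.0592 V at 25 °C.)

0.70 V

The hydrogen couple is the cathode, so E°_cell = 0.74 V; n = 6.
[H⁺] = 10^(−1.85) = 0.014 M, and Q = [Cr³⁺]^2·P(H₂)^3 / [H⁺]^6 = 3.15 × 10^4.
E = E° − (0.0592/6) log Q = 0.74 − (0.0592/6)(4.498) = 0.696 V.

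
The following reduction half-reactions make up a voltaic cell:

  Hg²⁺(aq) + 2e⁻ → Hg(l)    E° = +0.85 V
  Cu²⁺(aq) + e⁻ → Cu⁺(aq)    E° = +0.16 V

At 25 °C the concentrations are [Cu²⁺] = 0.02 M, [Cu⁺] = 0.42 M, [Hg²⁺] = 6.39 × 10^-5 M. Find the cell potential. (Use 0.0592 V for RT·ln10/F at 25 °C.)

0.644 V

The Hg²⁺/Hg couple has the higher reduction potential and acts as the cathode, so E°_cell = +0.85 − (+0.16) = 0.69 V.
Balancing electrons gives n = 2; the reaction quotient is Q = [Cu²⁺]^2/([Cu⁺]^2·[Hg²⁺]) = 35.5.
At 25 °C, E = E° − (0.0592/n) log Q = 0.69 − (0.0592/2)(1.550) = 0.690 − 0.046 = 0.644 V.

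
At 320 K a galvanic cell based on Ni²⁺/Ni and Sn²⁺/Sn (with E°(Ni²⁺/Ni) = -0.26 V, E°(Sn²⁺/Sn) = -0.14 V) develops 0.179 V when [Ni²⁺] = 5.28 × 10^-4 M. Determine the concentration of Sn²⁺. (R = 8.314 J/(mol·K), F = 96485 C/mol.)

0.038 M

From the Nernst equation, ln Q = nF(E° − E)/RT = 2×96485×(0.12 − 0.179)/(8.314×320) = -4.279, so Q = 0.0139.
With Q = [Ni²⁺]/[Sn²⁺] and the known concentrations, [Sn²⁺] in the denominator gives [Sn²⁺] = 0.038 M.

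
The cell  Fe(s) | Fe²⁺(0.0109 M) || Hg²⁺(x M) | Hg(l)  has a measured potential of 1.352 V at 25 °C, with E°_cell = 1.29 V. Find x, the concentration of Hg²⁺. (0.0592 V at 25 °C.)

From the Nernst equation, log Q = n(E° − E)/0.0592 = 2(1.29 − 1.352)/0.0592 = -2.095, so Q = 0.00804.
With Q = [Fe²⁺]/[Hg²⁺] and the known concentrations, [Hg²⁺] in the denominator gives [Hg²⁺] = 1.4 M.

1.4 M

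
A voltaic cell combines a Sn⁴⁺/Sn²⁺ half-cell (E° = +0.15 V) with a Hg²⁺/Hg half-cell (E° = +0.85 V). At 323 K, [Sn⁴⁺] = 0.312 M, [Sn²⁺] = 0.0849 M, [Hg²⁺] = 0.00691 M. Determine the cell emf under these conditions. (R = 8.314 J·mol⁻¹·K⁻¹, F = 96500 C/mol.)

0.613 V

The Hg²⁺/Hg couple has the higher reduction potential and acts as the cathode, so E°_cell = +0.85 − (+0.15) = 0.70 V.
Balancing electrons gives n = 2; the reaction quotient is Q = [Sn⁴⁺]/([Sn²⁺]·[Hg²⁺]) = 532.
E = E° − (RT/nF) ln Q = 0.70 − (8.314×323)/(2×96500) × (6.276) = 0.700 − 0.087 = 0.613 V.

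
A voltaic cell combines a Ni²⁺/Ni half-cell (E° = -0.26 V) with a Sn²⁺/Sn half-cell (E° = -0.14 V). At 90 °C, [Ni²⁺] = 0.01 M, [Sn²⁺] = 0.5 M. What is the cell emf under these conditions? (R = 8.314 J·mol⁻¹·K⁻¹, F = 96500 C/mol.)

The Sn²⁺/Sn couple has the higher reduction potential and acts as the cathode, so E°_cell = -0.14 − (-0.26) = 0.12 V.
Balancing electrons gives n = 2; the reaction quotient is Q = [Ni²⁺]/[Sn²⁺] = 0.0200.
E = E° − (RT/nF) ln Q = 0.12 − (8.314×363)/(2×96500) × (-3.912) = 0.120 + 0.061 = 0.181 V.

0.181 V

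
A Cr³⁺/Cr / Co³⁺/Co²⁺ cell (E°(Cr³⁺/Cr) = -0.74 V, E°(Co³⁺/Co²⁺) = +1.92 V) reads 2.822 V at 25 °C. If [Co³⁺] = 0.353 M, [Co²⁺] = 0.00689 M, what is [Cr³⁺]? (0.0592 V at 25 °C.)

8.3 × 10^-4 M

From the Nernst equation, log Q = n(E° − E)/0.0592 = 3(2.66 − 2.822)/0.0592 = -8.209, so Q = 6.17 × 10^-9.
With Q = [Cr³⁺]·[Co²⁺]^3/[Co³⁺]^3 and the known concentrations, [Cr³⁺] in the numerator gives [Cr³⁺] = 8.3 × 10^-4 M.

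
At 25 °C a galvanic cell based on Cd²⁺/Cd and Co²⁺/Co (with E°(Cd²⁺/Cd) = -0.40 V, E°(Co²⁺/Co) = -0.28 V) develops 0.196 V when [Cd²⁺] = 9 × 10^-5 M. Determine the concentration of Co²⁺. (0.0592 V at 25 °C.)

From the Nernst equation, log Q = n(E° − E)/0.0592 = 2(0.12 − 0.196)/0.0592 = -2.568, so Q = 0.00271.
With Q = [Cd²⁺]/[Co²⁺] and the known concentrations, [Co²⁺] in the denominator gives [Co²⁺] = 0.033 M.

0.033 M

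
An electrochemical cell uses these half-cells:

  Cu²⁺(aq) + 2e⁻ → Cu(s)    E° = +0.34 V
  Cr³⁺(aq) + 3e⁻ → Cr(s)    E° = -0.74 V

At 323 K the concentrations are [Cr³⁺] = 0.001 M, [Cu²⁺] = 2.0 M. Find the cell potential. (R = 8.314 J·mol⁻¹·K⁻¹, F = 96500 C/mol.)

The Cu²⁺/Cu couple has the higher reduction potential and acts as the cathode, so E°_cell = +0.34 − (-0.74) = 1.08 V.
Balancing electrons gives n = 6; the reaction quotient is Q = [Cr³⁺]^2/[Cu²⁺]^3 = 1.25 × 10^-7.
E = E° − (RT/nF) ln Q = 1.08 − (8.314×323)/(6×96500) × (-15.895) = 1.080 + 0.074 = 1.154 V.

1.15 V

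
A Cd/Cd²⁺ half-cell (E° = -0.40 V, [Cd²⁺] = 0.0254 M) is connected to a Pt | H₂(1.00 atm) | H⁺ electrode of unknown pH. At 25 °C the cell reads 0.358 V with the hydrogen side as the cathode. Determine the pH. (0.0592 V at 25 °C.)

pH = 1.51

E°_cell = 0.40 V and n = 2.
log Q = n(E° − E)/0.0592 = 2×(0.40 − 0.358)/0.0592 = 1.419.
With Q = [Cd²⁺]·P(H₂) / [H⁺]^2, solving for [H⁺] gives log[H⁺] = -1.507, so pH = 1.51.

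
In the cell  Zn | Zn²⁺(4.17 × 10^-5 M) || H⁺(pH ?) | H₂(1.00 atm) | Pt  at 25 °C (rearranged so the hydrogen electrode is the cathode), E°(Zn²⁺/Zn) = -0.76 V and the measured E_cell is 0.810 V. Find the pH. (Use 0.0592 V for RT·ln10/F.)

pH = 1.35

E°_cell = 0.76 V and n = 2.
log Q = n(E° − E)/0.0592 = 2×(0.76 − 0.810)/0.0592 = -1.689.
With Q = [Zn²⁺]·P(H₂) / [H⁺]^2, solving for [H⁺] gives log[H⁺] = -1.345, so pH = 1.35.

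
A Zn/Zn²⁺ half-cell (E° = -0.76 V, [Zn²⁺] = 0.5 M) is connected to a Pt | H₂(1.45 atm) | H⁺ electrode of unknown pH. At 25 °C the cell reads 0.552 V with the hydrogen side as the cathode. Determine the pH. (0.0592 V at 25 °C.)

E°_cell = 0.76 V and n = 2.
log Q = n(E° − E)/0.0592 = 2×(0.76 − 0.552)/0.0592 = 7.027.
With Q = [Zn²⁺]·P(H₂) / [H⁺]^2, solving for [H⁺] gives log[H⁺] = -3.583, so pH = 3.58.

pH = 3.58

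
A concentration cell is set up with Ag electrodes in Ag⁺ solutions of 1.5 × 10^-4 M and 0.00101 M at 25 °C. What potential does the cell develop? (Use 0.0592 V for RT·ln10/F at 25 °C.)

Both half-cells are Ag⁺/Ag, so E°_cell = 0. The concentrated side is the cathode; the cell reaction moves Ag⁺ from high to low concentration with n = 1.
Q = [Ag⁺]_dilute/[Ag⁺]_conc = 1.5 × 10^-4/0.00101 = 0.149.
E = 0 − (0.0592/1) log Q = −(0.0592/1)(-0.828) = 0.0490 V.

0.049 V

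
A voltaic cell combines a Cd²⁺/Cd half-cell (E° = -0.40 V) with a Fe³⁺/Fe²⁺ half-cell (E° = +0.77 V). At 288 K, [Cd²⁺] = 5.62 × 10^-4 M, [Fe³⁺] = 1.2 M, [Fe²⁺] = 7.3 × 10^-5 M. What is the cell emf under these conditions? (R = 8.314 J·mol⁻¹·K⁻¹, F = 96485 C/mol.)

The Fe³⁺/Fe²⁺ couple has the higher reduction potential and acts as the cathode, so E°_cell = +0.77 − (-0.40) = 1.17 V.
Balancing electrons gives n = 2; the reaction quotient is Q = [Cd²⁺]·[Fe²⁺]^2/[Fe³⁺]^2 = 2.08 × 10^-12.
E = E° − (RT/nF) ln Q = 1.17 − (8.314×288)/(2×96485) × (-26.899) = 1.170 + 0.334 = 1.504 V.

1.50 V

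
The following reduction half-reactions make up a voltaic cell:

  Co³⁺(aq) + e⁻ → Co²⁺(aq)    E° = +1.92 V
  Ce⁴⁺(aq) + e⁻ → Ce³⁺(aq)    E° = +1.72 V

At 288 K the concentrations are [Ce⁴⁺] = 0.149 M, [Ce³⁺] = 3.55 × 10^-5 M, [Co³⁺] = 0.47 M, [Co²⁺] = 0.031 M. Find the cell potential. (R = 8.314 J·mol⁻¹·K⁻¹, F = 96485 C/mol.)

The Co³⁺/Co²⁺ couple has the higher reduction potential and acts as the cathode, so E°_cell = +1.92 − (+1.72) = 0.20 V.
Balancing electrons gives n = 1; the reaction quotient is Q = [Ce⁴⁺]·[Co²⁺]/([Ce³⁺]·[Co³⁺]) = 277.
E = E° − (RT/nF) ln Q = 0.20 − (8.314×288)/(1×96485) × (5.623) = 0.200 − 0.140 = 0.060 V.

0.060 V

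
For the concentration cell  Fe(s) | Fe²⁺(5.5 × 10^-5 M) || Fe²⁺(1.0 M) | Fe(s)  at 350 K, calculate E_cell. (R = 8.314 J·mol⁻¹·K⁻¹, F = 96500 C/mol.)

0.15 V

Both half-cells are Fe²⁺/Fe, so E°_cell = 0. The concentrated side is the cathode; the cell reaction moves Fe²⁺ from high to low concentration with n = 2.
Q = [Fe²⁺]_dilute/[Fe²⁺]_conc = 5.5 × 10^-5/1.0 = 5.5 × 10^-5.
E = 0 − (RT/nF) ln Q = −((8.314×350)/(2×96500))(-9.808) = 0.1479 V.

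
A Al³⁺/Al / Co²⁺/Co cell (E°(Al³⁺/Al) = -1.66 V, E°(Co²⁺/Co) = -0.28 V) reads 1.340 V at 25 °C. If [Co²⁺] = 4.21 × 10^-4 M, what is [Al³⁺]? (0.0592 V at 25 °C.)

9.2 × 10^-4 M

From the Nernst equation, log Q = n(E° − E)/0.0592 = 6(1.38 − 1.340)/0.0592 = 4.054, so Q = 1.13 × 10^4.
With Q = [Al³⁺]^2/[Co²⁺]^3 and the known concentrations, [Al³⁺]^2 in the numerator gives [Al³⁺] = 9.2 × 10^-4 M.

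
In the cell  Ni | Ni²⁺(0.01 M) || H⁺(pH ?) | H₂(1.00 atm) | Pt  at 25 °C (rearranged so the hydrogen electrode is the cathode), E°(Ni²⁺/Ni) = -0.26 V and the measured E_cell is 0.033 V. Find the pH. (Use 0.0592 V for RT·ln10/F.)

pH = 4.83

E°_cell = 0.26 V and n = 2.
log Q = n(E° − E)/0.0592 = 2×(0.26 − 0.033)/0.0592 = 7.669.
With Q = [Ni²⁺]·P(H₂) / [H⁺]^2, solving for [H⁺] gives log[H⁺] = -4.834, so pH = 4.83.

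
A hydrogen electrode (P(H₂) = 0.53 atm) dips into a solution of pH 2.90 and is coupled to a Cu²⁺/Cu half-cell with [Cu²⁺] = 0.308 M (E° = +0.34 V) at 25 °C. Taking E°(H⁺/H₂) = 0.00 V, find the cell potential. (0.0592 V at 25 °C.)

The Cu²⁺/Cu couple is the cathode, so E°_cell = 0.34 V; n = 2.
[H⁺] = 10^(−2.90) = 0.0013 M, and Q = [H⁺]^2 / ([Cu²⁺]·P(H₂)) = 9.71 × 10^-6.
E = E° − (0.0592/2) log Q = 0.34 − (0.0592/2)(-5.013) = 0.488 V.

0.49 V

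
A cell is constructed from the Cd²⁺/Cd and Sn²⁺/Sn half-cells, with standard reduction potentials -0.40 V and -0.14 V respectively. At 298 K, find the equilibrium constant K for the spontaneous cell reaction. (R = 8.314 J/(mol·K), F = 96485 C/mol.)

6.2 × 10^8

E°_cell = -0.14 − (-0.40) = 0.26 V, with n = 2 electrons transferred.
At equilibrium E = 0, so the Nernst equation gives ln K = nFE°/RT = (2)(96485)(0.26)/((8.314)(298)) = 20.25.
K = e^20.25 = 6.2 × 10^8.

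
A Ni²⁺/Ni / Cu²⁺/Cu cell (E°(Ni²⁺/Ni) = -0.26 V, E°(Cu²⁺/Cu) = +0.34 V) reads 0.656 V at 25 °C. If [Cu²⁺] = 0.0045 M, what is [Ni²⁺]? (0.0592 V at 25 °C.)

From the Nernst equation, log Q = n(E° − E)/0.0592 = 2(0.60 − 0.656)/0.0592 = -1.892, so Q = 0.0128.
With Q = [Ni²⁺]/[Cu²⁺] and the known concentrations, [Ni²⁺] in the numerator gives [Ni²⁺] = 5.8 × 10^-5 M.

5.8 × 10^-5 M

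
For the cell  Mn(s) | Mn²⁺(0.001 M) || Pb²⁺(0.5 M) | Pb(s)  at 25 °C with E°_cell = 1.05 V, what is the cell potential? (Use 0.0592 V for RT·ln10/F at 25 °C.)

1.13 V

Balancing electrons gives n = 2; the reaction quotient is Q = [Mn²⁺]/[Pb²⁺] = 0.00200.
At 25 °C, E = E° − (0.0592/n) log Q = 1.05 − (0.0592/2)(-2.699) = 1.050 + 0.080 = 1.130 V.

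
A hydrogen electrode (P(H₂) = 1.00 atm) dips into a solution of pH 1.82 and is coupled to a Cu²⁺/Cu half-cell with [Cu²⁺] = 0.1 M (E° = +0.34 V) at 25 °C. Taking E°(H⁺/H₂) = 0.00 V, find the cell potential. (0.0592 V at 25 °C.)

The Cu²⁺/Cu couple is the cathode, so E°_cell = 0.34 V; n = 2.
[H⁺] = 10^(−1.82) = 0.015 M, and Q = [H⁺]^2 / ([Cu²⁺]·P(H₂)) = 0.00229.
E = E° − (0.0592/2) log Q = 0.34 − (0.0592/2)(-2.640) = 0.418 V.

0.42 V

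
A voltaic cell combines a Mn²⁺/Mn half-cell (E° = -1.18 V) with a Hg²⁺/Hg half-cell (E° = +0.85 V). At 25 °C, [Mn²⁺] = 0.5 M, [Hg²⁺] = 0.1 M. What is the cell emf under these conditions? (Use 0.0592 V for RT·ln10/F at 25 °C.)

2.01 V

The Hg²⁺/Hg couple has the higher reduction potential and acts as the cathode, so E°_cell = +0.85 − (-1.18) = 2.03 V.
Balancing electrons gives n = 2; the reaction quotient is Q = [Mn²⁺]/[Hg²⁺] = 5.00.
At 25 °C, E = E° − (0.0592/n) log Q = 2.03 − (0.0592/2)(0.699) = 2.030 − 0.021 = 2.009 V.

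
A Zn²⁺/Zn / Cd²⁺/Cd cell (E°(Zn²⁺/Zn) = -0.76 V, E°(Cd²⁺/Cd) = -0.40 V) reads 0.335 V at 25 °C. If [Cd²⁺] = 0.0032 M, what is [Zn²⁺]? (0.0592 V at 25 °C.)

From the Nernst equation, log Q = n(E° − E)/0.0592 = 2(0.36 − 0.335)/0.0592 = 0.845, so Q = 6.99.
With Q = [Zn²⁺]/[Cd²⁺] and the known concentrations, [Zn²⁺] in the numerator gives [Zn²⁺] = 0.022 M.

0.022 M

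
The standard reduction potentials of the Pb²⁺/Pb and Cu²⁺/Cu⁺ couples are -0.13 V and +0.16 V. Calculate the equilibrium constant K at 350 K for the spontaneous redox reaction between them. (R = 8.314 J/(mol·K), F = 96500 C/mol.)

2.3 × 10^8

E°_cell = +0.16 − (-0.13) = 0.29 V, with n = 2 electrons transferred.
At equilibrium E = 0, so the Nernst equation gives ln K = nFE°/RT = (2)(96500)(0.29)/((8.314)(350)) = 19.23.
K = e^19.23 = 2.3 × 10^8.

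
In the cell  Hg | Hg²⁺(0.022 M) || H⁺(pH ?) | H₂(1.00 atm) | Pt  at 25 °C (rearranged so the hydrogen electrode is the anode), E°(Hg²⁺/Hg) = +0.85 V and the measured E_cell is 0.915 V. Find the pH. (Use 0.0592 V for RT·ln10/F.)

E°_cell = 0.85 V and n = 2.
log Q = n(E° − E)/0.0592 = 2×(0.85 − 0.915)/0.0592 = -2.196.
With Q = [H⁺]^2 / ([Hg²⁺]·P(H₂)), solving for [H⁺] gives log[H⁺] = -1.927, so pH = 1.93.

pH = 1.93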